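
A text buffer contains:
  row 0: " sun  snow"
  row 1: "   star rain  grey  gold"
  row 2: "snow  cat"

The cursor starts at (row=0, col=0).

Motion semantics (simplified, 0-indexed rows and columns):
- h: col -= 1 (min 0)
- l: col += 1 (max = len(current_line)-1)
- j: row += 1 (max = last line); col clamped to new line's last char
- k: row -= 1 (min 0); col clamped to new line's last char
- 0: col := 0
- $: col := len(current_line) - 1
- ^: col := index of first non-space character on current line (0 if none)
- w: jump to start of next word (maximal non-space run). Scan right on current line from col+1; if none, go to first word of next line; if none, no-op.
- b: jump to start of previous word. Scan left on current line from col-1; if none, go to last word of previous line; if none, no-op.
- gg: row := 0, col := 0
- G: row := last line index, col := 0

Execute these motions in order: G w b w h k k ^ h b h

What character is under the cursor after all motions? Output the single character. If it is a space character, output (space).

Answer: (space)

Derivation:
After 1 (G): row=2 col=0 char='s'
After 2 (w): row=2 col=6 char='c'
After 3 (b): row=2 col=0 char='s'
After 4 (w): row=2 col=6 char='c'
After 5 (h): row=2 col=5 char='_'
After 6 (k): row=1 col=5 char='a'
After 7 (k): row=0 col=5 char='_'
After 8 (^): row=0 col=1 char='s'
After 9 (h): row=0 col=0 char='_'
After 10 (b): row=0 col=0 char='_'
After 11 (h): row=0 col=0 char='_'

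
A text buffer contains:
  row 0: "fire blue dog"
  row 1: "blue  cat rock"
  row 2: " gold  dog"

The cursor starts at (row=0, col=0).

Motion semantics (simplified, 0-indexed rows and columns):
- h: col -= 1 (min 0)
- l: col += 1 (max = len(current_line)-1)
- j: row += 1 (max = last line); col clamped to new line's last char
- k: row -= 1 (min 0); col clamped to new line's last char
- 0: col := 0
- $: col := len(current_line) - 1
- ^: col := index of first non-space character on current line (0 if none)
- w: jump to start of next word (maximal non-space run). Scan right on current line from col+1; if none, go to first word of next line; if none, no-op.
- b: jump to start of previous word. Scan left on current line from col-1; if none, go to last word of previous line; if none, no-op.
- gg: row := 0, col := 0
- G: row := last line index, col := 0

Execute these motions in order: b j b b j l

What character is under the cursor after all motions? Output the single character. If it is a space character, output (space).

Answer: c

Derivation:
After 1 (b): row=0 col=0 char='f'
After 2 (j): row=1 col=0 char='b'
After 3 (b): row=0 col=10 char='d'
After 4 (b): row=0 col=5 char='b'
After 5 (j): row=1 col=5 char='_'
After 6 (l): row=1 col=6 char='c'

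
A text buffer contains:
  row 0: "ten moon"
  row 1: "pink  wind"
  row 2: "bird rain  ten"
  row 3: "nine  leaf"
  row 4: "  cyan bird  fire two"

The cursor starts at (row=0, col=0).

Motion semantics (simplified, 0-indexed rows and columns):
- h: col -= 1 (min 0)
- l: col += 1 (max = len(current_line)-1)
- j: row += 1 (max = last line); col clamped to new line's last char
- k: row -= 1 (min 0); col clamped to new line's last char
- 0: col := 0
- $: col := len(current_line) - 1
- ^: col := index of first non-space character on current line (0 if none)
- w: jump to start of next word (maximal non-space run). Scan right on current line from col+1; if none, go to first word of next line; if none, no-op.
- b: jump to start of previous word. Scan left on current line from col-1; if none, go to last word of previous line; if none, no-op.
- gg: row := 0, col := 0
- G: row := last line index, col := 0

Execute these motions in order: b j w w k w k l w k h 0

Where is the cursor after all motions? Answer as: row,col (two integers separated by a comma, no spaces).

Answer: 0,0

Derivation:
After 1 (b): row=0 col=0 char='t'
After 2 (j): row=1 col=0 char='p'
After 3 (w): row=1 col=6 char='w'
After 4 (w): row=2 col=0 char='b'
After 5 (k): row=1 col=0 char='p'
After 6 (w): row=1 col=6 char='w'
After 7 (k): row=0 col=6 char='o'
After 8 (l): row=0 col=7 char='n'
After 9 (w): row=1 col=0 char='p'
After 10 (k): row=0 col=0 char='t'
After 11 (h): row=0 col=0 char='t'
After 12 (0): row=0 col=0 char='t'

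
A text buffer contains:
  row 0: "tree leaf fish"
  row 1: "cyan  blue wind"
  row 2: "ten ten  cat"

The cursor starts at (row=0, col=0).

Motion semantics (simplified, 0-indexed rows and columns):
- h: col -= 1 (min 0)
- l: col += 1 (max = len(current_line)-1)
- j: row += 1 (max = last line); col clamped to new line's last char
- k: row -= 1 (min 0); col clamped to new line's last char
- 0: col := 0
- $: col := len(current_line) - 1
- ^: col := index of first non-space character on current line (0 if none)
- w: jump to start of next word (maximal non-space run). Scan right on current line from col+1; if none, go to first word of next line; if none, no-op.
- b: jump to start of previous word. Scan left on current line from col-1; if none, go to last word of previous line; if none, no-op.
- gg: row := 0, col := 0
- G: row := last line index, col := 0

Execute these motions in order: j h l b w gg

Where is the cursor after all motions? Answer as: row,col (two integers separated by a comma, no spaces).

After 1 (j): row=1 col=0 char='c'
After 2 (h): row=1 col=0 char='c'
After 3 (l): row=1 col=1 char='y'
After 4 (b): row=1 col=0 char='c'
After 5 (w): row=1 col=6 char='b'
After 6 (gg): row=0 col=0 char='t'

Answer: 0,0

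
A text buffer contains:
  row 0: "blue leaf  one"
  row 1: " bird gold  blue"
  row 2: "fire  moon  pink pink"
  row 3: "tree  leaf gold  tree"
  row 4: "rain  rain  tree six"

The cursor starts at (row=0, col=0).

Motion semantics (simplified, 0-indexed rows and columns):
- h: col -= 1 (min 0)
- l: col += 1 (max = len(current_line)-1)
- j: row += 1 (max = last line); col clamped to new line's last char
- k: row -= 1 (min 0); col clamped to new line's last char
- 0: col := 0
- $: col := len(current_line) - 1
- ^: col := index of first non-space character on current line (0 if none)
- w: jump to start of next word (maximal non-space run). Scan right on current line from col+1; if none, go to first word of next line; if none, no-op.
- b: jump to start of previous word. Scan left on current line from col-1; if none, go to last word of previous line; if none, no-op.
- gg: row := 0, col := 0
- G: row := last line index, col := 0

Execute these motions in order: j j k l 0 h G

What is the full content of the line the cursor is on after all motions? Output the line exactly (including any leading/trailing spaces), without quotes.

Answer: rain  rain  tree six

Derivation:
After 1 (j): row=1 col=0 char='_'
After 2 (j): row=2 col=0 char='f'
After 3 (k): row=1 col=0 char='_'
After 4 (l): row=1 col=1 char='b'
After 5 (0): row=1 col=0 char='_'
After 6 (h): row=1 col=0 char='_'
After 7 (G): row=4 col=0 char='r'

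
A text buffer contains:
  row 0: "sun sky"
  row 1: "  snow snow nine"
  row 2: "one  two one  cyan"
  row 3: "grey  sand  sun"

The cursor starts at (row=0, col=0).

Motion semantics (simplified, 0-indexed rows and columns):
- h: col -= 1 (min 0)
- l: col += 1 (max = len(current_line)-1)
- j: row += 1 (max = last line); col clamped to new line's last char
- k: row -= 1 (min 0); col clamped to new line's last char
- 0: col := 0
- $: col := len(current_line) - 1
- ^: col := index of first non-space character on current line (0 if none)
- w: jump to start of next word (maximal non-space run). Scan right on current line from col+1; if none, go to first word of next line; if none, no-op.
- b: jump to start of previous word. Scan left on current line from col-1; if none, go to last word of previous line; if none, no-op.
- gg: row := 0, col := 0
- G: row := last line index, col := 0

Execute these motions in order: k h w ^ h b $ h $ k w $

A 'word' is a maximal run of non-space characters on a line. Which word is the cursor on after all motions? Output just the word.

After 1 (k): row=0 col=0 char='s'
After 2 (h): row=0 col=0 char='s'
After 3 (w): row=0 col=4 char='s'
After 4 (^): row=0 col=0 char='s'
After 5 (h): row=0 col=0 char='s'
After 6 (b): row=0 col=0 char='s'
After 7 ($): row=0 col=6 char='y'
After 8 (h): row=0 col=5 char='k'
After 9 ($): row=0 col=6 char='y'
After 10 (k): row=0 col=6 char='y'
After 11 (w): row=1 col=2 char='s'
After 12 ($): row=1 col=15 char='e'

Answer: nine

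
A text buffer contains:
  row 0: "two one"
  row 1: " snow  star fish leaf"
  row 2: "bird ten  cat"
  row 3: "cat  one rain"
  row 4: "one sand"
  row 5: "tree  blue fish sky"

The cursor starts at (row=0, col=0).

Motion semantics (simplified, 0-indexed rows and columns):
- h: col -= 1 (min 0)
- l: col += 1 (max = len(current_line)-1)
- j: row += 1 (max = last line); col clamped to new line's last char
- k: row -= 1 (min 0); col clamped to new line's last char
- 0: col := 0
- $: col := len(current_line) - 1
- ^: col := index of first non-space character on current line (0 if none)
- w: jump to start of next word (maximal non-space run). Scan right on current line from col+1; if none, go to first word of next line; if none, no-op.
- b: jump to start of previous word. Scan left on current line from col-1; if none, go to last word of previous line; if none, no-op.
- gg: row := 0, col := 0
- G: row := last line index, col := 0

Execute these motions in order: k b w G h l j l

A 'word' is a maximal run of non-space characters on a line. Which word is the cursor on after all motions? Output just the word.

Answer: tree

Derivation:
After 1 (k): row=0 col=0 char='t'
After 2 (b): row=0 col=0 char='t'
After 3 (w): row=0 col=4 char='o'
After 4 (G): row=5 col=0 char='t'
After 5 (h): row=5 col=0 char='t'
After 6 (l): row=5 col=1 char='r'
After 7 (j): row=5 col=1 char='r'
After 8 (l): row=5 col=2 char='e'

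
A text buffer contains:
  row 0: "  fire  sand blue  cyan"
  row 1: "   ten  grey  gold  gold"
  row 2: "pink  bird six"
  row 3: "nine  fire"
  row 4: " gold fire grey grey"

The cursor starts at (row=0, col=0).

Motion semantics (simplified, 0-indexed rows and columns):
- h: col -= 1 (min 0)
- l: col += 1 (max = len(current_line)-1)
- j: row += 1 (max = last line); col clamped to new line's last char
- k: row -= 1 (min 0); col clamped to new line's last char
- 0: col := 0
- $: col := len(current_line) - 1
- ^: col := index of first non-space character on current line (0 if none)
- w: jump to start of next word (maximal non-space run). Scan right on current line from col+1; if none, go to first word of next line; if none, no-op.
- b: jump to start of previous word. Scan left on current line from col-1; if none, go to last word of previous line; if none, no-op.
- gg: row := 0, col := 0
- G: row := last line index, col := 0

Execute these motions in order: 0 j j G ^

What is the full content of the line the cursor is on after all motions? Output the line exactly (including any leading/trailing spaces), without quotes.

After 1 (0): row=0 col=0 char='_'
After 2 (j): row=1 col=0 char='_'
After 3 (j): row=2 col=0 char='p'
After 4 (G): row=4 col=0 char='_'
After 5 (^): row=4 col=1 char='g'

Answer:  gold fire grey grey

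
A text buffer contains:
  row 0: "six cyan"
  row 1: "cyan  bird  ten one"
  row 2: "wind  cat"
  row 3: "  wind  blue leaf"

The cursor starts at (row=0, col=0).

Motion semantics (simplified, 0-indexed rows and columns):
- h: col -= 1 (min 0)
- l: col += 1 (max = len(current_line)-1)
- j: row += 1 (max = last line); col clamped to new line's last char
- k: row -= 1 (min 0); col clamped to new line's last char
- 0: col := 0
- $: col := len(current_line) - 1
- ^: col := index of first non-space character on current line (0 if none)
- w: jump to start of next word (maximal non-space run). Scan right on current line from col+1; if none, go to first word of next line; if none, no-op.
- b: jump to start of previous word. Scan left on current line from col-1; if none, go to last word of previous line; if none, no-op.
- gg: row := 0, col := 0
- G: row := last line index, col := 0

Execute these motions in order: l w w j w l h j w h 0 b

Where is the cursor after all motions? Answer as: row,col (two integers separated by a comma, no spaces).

Answer: 2,6

Derivation:
After 1 (l): row=0 col=1 char='i'
After 2 (w): row=0 col=4 char='c'
After 3 (w): row=1 col=0 char='c'
After 4 (j): row=2 col=0 char='w'
After 5 (w): row=2 col=6 char='c'
After 6 (l): row=2 col=7 char='a'
After 7 (h): row=2 col=6 char='c'
After 8 (j): row=3 col=6 char='_'
After 9 (w): row=3 col=8 char='b'
After 10 (h): row=3 col=7 char='_'
After 11 (0): row=3 col=0 char='_'
After 12 (b): row=2 col=6 char='c'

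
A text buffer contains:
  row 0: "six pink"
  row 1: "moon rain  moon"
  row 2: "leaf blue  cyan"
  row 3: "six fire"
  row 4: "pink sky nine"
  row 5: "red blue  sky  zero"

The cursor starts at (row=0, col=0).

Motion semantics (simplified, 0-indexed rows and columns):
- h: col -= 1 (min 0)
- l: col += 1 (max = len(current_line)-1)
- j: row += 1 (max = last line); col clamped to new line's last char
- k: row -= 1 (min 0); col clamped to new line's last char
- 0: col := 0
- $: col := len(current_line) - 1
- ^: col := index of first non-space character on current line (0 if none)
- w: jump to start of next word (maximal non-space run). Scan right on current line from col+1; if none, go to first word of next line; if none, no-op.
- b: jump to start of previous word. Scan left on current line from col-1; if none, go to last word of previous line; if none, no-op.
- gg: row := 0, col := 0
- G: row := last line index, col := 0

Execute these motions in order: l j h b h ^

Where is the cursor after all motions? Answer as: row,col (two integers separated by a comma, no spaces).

After 1 (l): row=0 col=1 char='i'
After 2 (j): row=1 col=1 char='o'
After 3 (h): row=1 col=0 char='m'
After 4 (b): row=0 col=4 char='p'
After 5 (h): row=0 col=3 char='_'
After 6 (^): row=0 col=0 char='s'

Answer: 0,0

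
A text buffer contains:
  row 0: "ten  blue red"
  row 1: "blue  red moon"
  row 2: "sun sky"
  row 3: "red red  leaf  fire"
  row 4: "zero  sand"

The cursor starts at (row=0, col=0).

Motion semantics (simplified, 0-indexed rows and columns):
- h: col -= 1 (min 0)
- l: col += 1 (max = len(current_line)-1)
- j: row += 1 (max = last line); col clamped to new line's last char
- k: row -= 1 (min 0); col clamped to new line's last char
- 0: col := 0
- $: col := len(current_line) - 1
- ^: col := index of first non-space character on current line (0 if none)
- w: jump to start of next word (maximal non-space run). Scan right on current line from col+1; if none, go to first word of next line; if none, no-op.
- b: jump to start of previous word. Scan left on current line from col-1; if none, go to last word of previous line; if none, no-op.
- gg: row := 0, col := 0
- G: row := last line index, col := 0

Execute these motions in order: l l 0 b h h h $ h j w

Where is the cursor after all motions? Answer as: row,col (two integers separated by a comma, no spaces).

Answer: 2,0

Derivation:
After 1 (l): row=0 col=1 char='e'
After 2 (l): row=0 col=2 char='n'
After 3 (0): row=0 col=0 char='t'
After 4 (b): row=0 col=0 char='t'
After 5 (h): row=0 col=0 char='t'
After 6 (h): row=0 col=0 char='t'
After 7 (h): row=0 col=0 char='t'
After 8 ($): row=0 col=12 char='d'
After 9 (h): row=0 col=11 char='e'
After 10 (j): row=1 col=11 char='o'
After 11 (w): row=2 col=0 char='s'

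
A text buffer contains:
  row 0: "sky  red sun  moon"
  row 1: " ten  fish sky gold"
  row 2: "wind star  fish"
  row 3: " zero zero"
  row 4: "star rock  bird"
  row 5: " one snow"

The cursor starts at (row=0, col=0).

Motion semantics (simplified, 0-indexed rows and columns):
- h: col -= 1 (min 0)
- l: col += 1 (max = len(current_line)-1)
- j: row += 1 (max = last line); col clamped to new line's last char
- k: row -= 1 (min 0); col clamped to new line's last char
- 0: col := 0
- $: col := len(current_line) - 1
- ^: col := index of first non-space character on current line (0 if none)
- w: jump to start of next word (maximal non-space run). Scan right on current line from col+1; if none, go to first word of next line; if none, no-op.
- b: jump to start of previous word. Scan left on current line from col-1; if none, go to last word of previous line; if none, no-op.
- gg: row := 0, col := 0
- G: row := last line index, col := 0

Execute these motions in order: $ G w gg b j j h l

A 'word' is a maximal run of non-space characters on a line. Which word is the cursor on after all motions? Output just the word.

After 1 ($): row=0 col=17 char='n'
After 2 (G): row=5 col=0 char='_'
After 3 (w): row=5 col=1 char='o'
After 4 (gg): row=0 col=0 char='s'
After 5 (b): row=0 col=0 char='s'
After 6 (j): row=1 col=0 char='_'
After 7 (j): row=2 col=0 char='w'
After 8 (h): row=2 col=0 char='w'
After 9 (l): row=2 col=1 char='i'

Answer: wind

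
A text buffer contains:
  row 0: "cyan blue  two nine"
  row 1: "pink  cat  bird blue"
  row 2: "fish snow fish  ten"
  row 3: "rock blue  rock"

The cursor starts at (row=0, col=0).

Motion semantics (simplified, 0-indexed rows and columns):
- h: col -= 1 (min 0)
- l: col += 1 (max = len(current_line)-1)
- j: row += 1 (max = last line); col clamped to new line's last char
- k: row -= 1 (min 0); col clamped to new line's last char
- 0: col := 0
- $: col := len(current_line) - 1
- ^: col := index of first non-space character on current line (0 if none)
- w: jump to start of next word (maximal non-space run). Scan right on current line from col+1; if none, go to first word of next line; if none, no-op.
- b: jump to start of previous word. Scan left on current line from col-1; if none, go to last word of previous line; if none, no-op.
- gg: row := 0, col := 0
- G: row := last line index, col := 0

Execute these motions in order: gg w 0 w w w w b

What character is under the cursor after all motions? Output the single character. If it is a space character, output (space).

Answer: n

Derivation:
After 1 (gg): row=0 col=0 char='c'
After 2 (w): row=0 col=5 char='b'
After 3 (0): row=0 col=0 char='c'
After 4 (w): row=0 col=5 char='b'
After 5 (w): row=0 col=11 char='t'
After 6 (w): row=0 col=15 char='n'
After 7 (w): row=1 col=0 char='p'
After 8 (b): row=0 col=15 char='n'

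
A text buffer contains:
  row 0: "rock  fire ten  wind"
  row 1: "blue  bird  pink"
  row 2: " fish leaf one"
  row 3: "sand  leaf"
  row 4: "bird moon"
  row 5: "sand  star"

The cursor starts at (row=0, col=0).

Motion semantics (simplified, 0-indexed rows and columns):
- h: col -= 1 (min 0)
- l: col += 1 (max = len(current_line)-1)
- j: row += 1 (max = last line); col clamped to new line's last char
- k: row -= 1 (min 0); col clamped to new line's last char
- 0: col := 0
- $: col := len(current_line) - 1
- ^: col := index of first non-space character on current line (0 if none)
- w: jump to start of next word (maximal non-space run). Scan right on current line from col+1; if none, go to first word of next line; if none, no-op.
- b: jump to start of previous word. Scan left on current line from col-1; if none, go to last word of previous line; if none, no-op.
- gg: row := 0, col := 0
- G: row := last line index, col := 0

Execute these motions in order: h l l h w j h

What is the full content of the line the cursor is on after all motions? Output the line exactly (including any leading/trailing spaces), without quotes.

After 1 (h): row=0 col=0 char='r'
After 2 (l): row=0 col=1 char='o'
After 3 (l): row=0 col=2 char='c'
After 4 (h): row=0 col=1 char='o'
After 5 (w): row=0 col=6 char='f'
After 6 (j): row=1 col=6 char='b'
After 7 (h): row=1 col=5 char='_'

Answer: blue  bird  pink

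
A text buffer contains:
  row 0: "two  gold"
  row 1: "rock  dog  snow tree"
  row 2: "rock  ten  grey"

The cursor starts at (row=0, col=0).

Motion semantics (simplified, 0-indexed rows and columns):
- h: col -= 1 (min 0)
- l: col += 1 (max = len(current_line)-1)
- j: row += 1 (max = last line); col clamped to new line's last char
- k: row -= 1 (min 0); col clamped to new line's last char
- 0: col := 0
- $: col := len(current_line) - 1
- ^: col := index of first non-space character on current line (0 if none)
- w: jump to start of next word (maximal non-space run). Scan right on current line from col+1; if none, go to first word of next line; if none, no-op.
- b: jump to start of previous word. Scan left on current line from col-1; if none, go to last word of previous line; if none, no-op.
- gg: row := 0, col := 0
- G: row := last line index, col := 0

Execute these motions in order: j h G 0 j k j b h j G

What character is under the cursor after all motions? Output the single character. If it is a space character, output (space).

Answer: r

Derivation:
After 1 (j): row=1 col=0 char='r'
After 2 (h): row=1 col=0 char='r'
After 3 (G): row=2 col=0 char='r'
After 4 (0): row=2 col=0 char='r'
After 5 (j): row=2 col=0 char='r'
After 6 (k): row=1 col=0 char='r'
After 7 (j): row=2 col=0 char='r'
After 8 (b): row=1 col=16 char='t'
After 9 (h): row=1 col=15 char='_'
After 10 (j): row=2 col=14 char='y'
After 11 (G): row=2 col=0 char='r'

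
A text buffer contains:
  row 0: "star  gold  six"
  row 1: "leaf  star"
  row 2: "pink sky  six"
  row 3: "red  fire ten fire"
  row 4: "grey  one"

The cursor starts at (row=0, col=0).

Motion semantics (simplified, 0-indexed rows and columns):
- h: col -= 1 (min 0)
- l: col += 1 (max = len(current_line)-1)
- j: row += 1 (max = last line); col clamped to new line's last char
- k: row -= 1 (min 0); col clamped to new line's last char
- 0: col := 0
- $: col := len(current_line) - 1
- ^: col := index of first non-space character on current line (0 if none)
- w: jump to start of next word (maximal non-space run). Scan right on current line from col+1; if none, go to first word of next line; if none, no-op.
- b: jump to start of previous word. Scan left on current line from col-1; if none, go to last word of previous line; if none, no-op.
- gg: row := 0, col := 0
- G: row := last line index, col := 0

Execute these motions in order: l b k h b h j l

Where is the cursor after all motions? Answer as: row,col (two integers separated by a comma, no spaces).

Answer: 1,1

Derivation:
After 1 (l): row=0 col=1 char='t'
After 2 (b): row=0 col=0 char='s'
After 3 (k): row=0 col=0 char='s'
After 4 (h): row=0 col=0 char='s'
After 5 (b): row=0 col=0 char='s'
After 6 (h): row=0 col=0 char='s'
After 7 (j): row=1 col=0 char='l'
After 8 (l): row=1 col=1 char='e'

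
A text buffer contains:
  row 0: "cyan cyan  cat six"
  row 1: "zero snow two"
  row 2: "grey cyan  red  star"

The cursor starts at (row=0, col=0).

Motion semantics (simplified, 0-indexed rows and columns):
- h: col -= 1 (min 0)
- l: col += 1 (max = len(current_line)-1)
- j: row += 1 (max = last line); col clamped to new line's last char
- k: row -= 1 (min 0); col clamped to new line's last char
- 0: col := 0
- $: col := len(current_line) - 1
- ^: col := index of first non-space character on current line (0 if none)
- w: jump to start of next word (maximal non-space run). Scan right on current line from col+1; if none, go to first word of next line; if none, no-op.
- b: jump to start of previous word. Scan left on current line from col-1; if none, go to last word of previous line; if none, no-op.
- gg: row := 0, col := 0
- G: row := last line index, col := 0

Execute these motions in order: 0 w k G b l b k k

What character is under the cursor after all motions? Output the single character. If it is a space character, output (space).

Answer: (space)

Derivation:
After 1 (0): row=0 col=0 char='c'
After 2 (w): row=0 col=5 char='c'
After 3 (k): row=0 col=5 char='c'
After 4 (G): row=2 col=0 char='g'
After 5 (b): row=1 col=10 char='t'
After 6 (l): row=1 col=11 char='w'
After 7 (b): row=1 col=10 char='t'
After 8 (k): row=0 col=10 char='_'
After 9 (k): row=0 col=10 char='_'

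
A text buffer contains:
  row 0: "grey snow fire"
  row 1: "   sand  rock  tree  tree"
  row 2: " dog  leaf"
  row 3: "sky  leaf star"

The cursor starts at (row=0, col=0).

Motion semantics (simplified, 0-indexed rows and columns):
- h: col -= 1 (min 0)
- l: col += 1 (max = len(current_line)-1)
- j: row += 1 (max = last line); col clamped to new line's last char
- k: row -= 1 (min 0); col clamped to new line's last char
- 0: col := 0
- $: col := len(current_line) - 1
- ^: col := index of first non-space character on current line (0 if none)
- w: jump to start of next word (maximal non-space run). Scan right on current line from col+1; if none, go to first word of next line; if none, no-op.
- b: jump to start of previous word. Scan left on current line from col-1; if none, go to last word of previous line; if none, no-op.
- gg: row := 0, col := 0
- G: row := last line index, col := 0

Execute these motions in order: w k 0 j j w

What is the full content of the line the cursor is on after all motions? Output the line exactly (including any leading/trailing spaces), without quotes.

After 1 (w): row=0 col=5 char='s'
After 2 (k): row=0 col=5 char='s'
After 3 (0): row=0 col=0 char='g'
After 4 (j): row=1 col=0 char='_'
After 5 (j): row=2 col=0 char='_'
After 6 (w): row=2 col=1 char='d'

Answer:  dog  leaf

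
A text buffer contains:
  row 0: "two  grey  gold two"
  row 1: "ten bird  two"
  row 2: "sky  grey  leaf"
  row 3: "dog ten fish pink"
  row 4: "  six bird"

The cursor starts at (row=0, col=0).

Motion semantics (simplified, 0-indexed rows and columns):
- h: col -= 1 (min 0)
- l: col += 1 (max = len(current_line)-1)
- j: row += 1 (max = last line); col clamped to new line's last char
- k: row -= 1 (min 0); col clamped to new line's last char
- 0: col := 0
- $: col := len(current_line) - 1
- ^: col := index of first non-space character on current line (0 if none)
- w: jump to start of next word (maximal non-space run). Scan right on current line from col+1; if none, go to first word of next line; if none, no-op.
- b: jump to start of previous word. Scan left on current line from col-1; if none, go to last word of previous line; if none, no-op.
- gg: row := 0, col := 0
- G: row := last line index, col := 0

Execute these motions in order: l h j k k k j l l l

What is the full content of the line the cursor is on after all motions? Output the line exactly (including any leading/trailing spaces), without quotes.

After 1 (l): row=0 col=1 char='w'
After 2 (h): row=0 col=0 char='t'
After 3 (j): row=1 col=0 char='t'
After 4 (k): row=0 col=0 char='t'
After 5 (k): row=0 col=0 char='t'
After 6 (k): row=0 col=0 char='t'
After 7 (j): row=1 col=0 char='t'
After 8 (l): row=1 col=1 char='e'
After 9 (l): row=1 col=2 char='n'
After 10 (l): row=1 col=3 char='_'

Answer: ten bird  two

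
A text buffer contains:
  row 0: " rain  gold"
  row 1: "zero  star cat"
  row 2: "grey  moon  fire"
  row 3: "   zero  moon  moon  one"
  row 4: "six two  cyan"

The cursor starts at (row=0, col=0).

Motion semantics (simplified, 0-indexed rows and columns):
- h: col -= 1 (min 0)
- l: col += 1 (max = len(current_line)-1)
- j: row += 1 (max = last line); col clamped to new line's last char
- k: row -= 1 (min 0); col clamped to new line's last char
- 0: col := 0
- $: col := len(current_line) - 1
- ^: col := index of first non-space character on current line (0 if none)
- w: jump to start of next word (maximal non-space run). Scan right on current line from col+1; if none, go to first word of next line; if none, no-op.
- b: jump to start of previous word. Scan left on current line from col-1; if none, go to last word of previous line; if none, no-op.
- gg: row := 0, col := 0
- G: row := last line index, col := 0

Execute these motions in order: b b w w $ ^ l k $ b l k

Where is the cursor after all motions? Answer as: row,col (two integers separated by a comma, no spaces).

After 1 (b): row=0 col=0 char='_'
After 2 (b): row=0 col=0 char='_'
After 3 (w): row=0 col=1 char='r'
After 4 (w): row=0 col=7 char='g'
After 5 ($): row=0 col=10 char='d'
After 6 (^): row=0 col=1 char='r'
After 7 (l): row=0 col=2 char='a'
After 8 (k): row=0 col=2 char='a'
After 9 ($): row=0 col=10 char='d'
After 10 (b): row=0 col=7 char='g'
After 11 (l): row=0 col=8 char='o'
After 12 (k): row=0 col=8 char='o'

Answer: 0,8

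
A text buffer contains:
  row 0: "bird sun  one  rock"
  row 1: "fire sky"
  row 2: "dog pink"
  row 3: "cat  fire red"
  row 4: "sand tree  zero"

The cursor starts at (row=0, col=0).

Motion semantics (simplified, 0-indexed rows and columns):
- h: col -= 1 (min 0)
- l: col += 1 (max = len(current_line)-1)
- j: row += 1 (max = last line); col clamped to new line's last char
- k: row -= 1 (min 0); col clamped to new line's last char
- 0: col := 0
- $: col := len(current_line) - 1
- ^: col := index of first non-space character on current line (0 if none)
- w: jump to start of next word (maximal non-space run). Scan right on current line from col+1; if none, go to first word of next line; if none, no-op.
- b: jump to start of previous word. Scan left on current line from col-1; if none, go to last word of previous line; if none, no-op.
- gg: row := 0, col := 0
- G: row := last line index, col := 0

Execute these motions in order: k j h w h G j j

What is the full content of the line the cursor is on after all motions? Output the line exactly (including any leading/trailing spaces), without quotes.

Answer: sand tree  zero

Derivation:
After 1 (k): row=0 col=0 char='b'
After 2 (j): row=1 col=0 char='f'
After 3 (h): row=1 col=0 char='f'
After 4 (w): row=1 col=5 char='s'
After 5 (h): row=1 col=4 char='_'
After 6 (G): row=4 col=0 char='s'
After 7 (j): row=4 col=0 char='s'
After 8 (j): row=4 col=0 char='s'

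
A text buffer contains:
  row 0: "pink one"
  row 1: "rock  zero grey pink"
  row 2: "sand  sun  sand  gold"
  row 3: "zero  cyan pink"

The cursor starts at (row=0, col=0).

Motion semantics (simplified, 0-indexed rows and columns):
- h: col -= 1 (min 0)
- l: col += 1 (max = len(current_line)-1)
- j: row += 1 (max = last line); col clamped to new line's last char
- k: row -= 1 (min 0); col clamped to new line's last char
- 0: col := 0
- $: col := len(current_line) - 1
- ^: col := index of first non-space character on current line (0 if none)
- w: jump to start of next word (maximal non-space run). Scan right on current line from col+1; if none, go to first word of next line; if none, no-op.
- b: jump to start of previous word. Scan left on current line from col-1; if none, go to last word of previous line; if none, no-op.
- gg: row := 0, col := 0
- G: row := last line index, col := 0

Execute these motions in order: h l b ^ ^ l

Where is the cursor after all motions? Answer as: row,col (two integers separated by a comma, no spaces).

Answer: 0,1

Derivation:
After 1 (h): row=0 col=0 char='p'
After 2 (l): row=0 col=1 char='i'
After 3 (b): row=0 col=0 char='p'
After 4 (^): row=0 col=0 char='p'
After 5 (^): row=0 col=0 char='p'
After 6 (l): row=0 col=1 char='i'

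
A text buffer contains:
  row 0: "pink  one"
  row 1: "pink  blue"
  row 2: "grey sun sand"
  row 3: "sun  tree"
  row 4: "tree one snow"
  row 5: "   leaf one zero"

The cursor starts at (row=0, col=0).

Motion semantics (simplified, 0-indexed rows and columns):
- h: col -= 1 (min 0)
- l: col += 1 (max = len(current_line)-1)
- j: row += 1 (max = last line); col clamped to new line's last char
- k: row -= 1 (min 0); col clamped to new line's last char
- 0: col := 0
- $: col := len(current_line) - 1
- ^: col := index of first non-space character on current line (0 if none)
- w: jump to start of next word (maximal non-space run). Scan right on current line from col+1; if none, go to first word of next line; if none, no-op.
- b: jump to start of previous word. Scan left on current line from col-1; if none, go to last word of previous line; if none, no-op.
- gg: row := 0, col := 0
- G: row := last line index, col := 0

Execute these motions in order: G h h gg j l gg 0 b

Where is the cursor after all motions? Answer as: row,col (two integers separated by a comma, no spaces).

After 1 (G): row=5 col=0 char='_'
After 2 (h): row=5 col=0 char='_'
After 3 (h): row=5 col=0 char='_'
After 4 (gg): row=0 col=0 char='p'
After 5 (j): row=1 col=0 char='p'
After 6 (l): row=1 col=1 char='i'
After 7 (gg): row=0 col=0 char='p'
After 8 (0): row=0 col=0 char='p'
After 9 (b): row=0 col=0 char='p'

Answer: 0,0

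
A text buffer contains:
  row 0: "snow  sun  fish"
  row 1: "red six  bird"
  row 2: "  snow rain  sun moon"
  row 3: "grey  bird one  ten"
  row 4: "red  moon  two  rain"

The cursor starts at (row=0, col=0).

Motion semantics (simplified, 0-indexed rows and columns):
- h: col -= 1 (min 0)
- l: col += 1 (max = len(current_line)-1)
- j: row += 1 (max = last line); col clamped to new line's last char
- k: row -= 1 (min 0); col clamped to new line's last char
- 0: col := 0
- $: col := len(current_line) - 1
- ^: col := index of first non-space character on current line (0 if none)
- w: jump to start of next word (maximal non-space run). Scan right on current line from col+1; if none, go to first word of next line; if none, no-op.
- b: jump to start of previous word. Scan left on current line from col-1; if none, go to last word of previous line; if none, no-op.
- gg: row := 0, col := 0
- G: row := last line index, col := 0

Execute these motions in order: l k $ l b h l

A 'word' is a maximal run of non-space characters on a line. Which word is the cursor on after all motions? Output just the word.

After 1 (l): row=0 col=1 char='n'
After 2 (k): row=0 col=1 char='n'
After 3 ($): row=0 col=14 char='h'
After 4 (l): row=0 col=14 char='h'
After 5 (b): row=0 col=11 char='f'
After 6 (h): row=0 col=10 char='_'
After 7 (l): row=0 col=11 char='f'

Answer: fish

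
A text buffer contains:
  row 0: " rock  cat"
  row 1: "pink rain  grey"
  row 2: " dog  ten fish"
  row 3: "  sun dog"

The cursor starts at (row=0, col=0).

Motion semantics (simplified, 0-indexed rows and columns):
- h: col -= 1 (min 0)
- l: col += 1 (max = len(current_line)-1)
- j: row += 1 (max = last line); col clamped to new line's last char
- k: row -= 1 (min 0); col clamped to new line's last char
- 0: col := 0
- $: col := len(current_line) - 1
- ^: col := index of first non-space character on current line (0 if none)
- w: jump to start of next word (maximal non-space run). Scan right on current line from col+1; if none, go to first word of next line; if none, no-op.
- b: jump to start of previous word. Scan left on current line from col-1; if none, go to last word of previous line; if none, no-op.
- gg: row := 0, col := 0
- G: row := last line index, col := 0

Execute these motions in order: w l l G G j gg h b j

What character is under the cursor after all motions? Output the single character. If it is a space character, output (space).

After 1 (w): row=0 col=1 char='r'
After 2 (l): row=0 col=2 char='o'
After 3 (l): row=0 col=3 char='c'
After 4 (G): row=3 col=0 char='_'
After 5 (G): row=3 col=0 char='_'
After 6 (j): row=3 col=0 char='_'
After 7 (gg): row=0 col=0 char='_'
After 8 (h): row=0 col=0 char='_'
After 9 (b): row=0 col=0 char='_'
After 10 (j): row=1 col=0 char='p'

Answer: p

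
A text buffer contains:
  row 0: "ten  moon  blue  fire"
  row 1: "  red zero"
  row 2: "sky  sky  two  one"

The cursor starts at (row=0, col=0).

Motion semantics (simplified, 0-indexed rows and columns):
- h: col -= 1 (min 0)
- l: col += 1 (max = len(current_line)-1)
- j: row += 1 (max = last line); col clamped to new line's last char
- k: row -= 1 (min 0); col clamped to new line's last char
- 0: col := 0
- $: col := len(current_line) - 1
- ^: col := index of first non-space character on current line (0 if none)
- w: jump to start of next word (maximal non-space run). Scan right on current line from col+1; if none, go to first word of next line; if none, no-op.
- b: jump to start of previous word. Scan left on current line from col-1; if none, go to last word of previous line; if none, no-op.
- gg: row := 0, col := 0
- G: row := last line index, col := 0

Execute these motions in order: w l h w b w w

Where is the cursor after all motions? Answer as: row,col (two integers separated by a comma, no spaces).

Answer: 0,17

Derivation:
After 1 (w): row=0 col=5 char='m'
After 2 (l): row=0 col=6 char='o'
After 3 (h): row=0 col=5 char='m'
After 4 (w): row=0 col=11 char='b'
After 5 (b): row=0 col=5 char='m'
After 6 (w): row=0 col=11 char='b'
After 7 (w): row=0 col=17 char='f'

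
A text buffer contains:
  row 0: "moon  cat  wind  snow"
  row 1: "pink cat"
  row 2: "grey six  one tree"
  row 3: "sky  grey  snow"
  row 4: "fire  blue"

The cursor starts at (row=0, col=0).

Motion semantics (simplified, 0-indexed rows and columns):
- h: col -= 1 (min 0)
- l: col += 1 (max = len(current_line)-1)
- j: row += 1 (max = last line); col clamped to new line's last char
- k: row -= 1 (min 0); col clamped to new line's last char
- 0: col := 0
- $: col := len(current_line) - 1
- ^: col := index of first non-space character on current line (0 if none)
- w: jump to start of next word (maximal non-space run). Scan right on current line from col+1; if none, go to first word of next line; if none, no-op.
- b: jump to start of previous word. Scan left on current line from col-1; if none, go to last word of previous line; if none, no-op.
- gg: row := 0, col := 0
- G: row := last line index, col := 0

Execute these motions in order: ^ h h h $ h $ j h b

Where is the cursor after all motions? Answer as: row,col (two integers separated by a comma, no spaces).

After 1 (^): row=0 col=0 char='m'
After 2 (h): row=0 col=0 char='m'
After 3 (h): row=0 col=0 char='m'
After 4 (h): row=0 col=0 char='m'
After 5 ($): row=0 col=20 char='w'
After 6 (h): row=0 col=19 char='o'
After 7 ($): row=0 col=20 char='w'
After 8 (j): row=1 col=7 char='t'
After 9 (h): row=1 col=6 char='a'
After 10 (b): row=1 col=5 char='c'

Answer: 1,5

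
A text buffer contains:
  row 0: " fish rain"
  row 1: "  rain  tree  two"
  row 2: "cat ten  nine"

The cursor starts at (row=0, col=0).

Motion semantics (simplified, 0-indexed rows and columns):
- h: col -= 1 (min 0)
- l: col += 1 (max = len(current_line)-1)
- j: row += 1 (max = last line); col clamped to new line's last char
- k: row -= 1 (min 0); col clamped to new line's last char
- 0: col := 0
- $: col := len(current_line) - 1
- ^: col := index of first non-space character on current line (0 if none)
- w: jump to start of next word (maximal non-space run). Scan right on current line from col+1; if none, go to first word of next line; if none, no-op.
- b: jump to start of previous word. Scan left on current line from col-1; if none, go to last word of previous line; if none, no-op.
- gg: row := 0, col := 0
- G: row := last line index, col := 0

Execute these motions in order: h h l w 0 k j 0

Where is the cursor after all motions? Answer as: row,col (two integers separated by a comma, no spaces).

Answer: 1,0

Derivation:
After 1 (h): row=0 col=0 char='_'
After 2 (h): row=0 col=0 char='_'
After 3 (l): row=0 col=1 char='f'
After 4 (w): row=0 col=6 char='r'
After 5 (0): row=0 col=0 char='_'
After 6 (k): row=0 col=0 char='_'
After 7 (j): row=1 col=0 char='_'
After 8 (0): row=1 col=0 char='_'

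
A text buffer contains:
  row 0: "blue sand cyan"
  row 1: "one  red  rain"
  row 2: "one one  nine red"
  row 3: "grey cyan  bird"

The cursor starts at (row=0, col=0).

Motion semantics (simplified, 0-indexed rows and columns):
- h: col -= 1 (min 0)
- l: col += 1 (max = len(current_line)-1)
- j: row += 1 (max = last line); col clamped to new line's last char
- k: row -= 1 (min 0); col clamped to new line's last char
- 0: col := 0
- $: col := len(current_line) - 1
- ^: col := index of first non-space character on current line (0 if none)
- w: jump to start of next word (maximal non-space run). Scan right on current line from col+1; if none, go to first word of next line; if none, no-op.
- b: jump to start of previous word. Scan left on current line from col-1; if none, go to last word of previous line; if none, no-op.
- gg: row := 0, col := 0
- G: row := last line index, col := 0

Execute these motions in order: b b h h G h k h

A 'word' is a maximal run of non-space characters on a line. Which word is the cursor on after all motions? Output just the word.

Answer: one

Derivation:
After 1 (b): row=0 col=0 char='b'
After 2 (b): row=0 col=0 char='b'
After 3 (h): row=0 col=0 char='b'
After 4 (h): row=0 col=0 char='b'
After 5 (G): row=3 col=0 char='g'
After 6 (h): row=3 col=0 char='g'
After 7 (k): row=2 col=0 char='o'
After 8 (h): row=2 col=0 char='o'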